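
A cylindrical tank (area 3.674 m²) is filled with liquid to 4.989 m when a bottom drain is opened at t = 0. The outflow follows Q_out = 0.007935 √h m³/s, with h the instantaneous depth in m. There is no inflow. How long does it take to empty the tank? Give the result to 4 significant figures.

2068 s

With no inflow, A dh/dt = −0.007935 √h.
This is separable: 2 d(√h)/dt = −0.007935/A, so √h = √h₀ − (0.007935/(2A)) t.
Set h = 0: 2√h₀ = (0.007935/A) t_empty ⇒ t_empty = 2A√h₀/0.007935.
t_empty = 2·3.674·√4.989/0.007935 = 7.34800·2.23361/0.007935 = 2068.37 s.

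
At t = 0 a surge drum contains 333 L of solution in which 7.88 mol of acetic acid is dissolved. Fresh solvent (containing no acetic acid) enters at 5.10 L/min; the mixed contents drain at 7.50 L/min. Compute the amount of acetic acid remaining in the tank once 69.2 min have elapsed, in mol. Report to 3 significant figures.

Total volume: dV/dt = Q_in − Q_out = -2.4000 L/min, so V(t) = 333 − 2.4000 t and V(69.2) = 166.92 L.
Species balance (pure solvent in): dm/dt = −Q_out · m/V(t).
Separate: dm/m = −Q_out dt/V(t) ⇒ ln(m/m₀) = −(Q_out/(Q_in−Q_out)) ln(V/V₀).
m = m₀ (V₀/V)^(Q_out/(Q_in−Q_out)) = 7.88 × (333/166.92)^(-3.1250) = 0.91039 mol.

0.910 mol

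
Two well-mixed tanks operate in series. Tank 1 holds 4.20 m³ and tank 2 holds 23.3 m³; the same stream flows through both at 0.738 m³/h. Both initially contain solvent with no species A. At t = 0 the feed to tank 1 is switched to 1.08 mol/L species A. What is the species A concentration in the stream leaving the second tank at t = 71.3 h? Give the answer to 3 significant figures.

Species balance on tank i: dCᵢ/dt = (Cᵢ₋₁ − Cᵢ)/τᵢ with τᵢ = Vᵢ/Q.
τ₁ = 4.20/0.738 = 5.6911 h; τ₂ = 23.3/0.738 = 31.572 h.
Solving the cascade with C₁(0)=C₂(0)=0 gives C₂(t) = C_in[1 − (τ₁ e^(−t/τ₁) − τ₂ e^(−t/τ₂))/(τ₁ − τ₂)].
At t = 71.3: e^(−t/τ₁) = 3.6222e-06, e^(−t/τ₂) = 0.10452.
C₂ = 1.08·[1 − (5.6911·3.6222e-06 − 31.572·0.10452)/(-25.881)] = 1.08·0.87249 = 0.94229 mol/L.

0.942 mol/L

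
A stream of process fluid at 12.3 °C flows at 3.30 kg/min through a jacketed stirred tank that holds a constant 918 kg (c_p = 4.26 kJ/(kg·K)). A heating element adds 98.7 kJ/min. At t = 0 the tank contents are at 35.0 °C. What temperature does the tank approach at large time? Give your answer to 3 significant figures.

19.3 °C

M c_p dT/dt = ṁ c_p (T_in − T) + Q̇.
At steady state dT/dt = 0 ⇒ T_ss = T_in + Q̇/(ṁ c_p) = 12.3 + 98.7/(3.30·4.26) = 19.321 °C.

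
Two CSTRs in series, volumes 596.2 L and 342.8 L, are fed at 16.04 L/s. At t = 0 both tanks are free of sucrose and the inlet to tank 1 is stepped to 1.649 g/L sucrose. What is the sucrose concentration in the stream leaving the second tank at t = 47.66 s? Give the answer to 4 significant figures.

Species balance on tank i: dCᵢ/dt = (Cᵢ₋₁ − Cᵢ)/τᵢ with τᵢ = Vᵢ/Q.
τ₁ = 596.2/16.04 = 37.1696 s; τ₂ = 342.8/16.04 = 21.3716 s.
Solving the cascade with C₁(0)=C₂(0)=0 gives C₂(t) = C_in[1 − (τ₁ e^(−t/τ₁) − τ₂ e^(−t/τ₂))/(τ₁ − τ₂)].
At t = 47.66: e^(−t/τ₁) = 0.277418, e^(−t/τ₂) = 0.107521.
C₂ = 1.649·[1 − (37.1696·0.277418 − 21.3716·0.107521)/(15.7980)] = 1.649·0.492747 = 0.812539 g/L.

0.8125 g/L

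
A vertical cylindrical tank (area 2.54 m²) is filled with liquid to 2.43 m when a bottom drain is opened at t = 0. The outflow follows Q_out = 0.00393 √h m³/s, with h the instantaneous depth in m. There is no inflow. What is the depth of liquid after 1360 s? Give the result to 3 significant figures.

With no inflow, A dh/dt = −0.00393 √h.
This is separable: 2 d(√h)/dt = −0.00393/A, so √h = √h₀ − (0.00393/(2A)) t.
√h = √2.43 − 0.00393·1360/(2·2.54) = 1.5588 − 1.0521 = 0.50672.
h = 0.50672² = 0.25676 m.

0.257 m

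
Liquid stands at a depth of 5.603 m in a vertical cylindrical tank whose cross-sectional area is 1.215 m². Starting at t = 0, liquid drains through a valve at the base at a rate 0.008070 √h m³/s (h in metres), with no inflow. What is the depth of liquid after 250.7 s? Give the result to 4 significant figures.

2.355 m

Accumulation of liquid (constant cross-section A): A dh/dt = −0.008070 √h.
∫ h^(−1/2) dh = −(0.008070/A) ∫ dt, giving 2√h = 2√h₀ − (0.008070/A) t.
√h = √5.603 − 0.008070·250.7/(2·1.215) = 2.36707 − 0.832572 = 1.53449.
h = 1.53449² = 2.35467 m.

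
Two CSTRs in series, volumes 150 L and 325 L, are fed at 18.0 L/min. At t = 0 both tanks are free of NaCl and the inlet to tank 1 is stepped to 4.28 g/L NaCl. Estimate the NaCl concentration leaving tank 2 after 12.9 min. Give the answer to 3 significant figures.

1.17 g/L

Species balance on tank i: dCᵢ/dt = (Cᵢ₋₁ − Cᵢ)/τᵢ with τᵢ = Vᵢ/Q.
τ₁ = 150/18.0 = 8.3333 min; τ₂ = 325/18.0 = 18.056 min.
Solving the cascade with C₁(0)=C₂(0)=0 gives C₂(t) = C_in[1 − (τ₁ e^(−t/τ₁) − τ₂ e^(−t/τ₂))/(τ₁ − τ₂)].
At t = 12.9: e^(−t/τ₁) = 0.21267, e^(−t/τ₂) = 0.48946.
C₂ = 4.28·[1 − (8.3333·0.21267 − 18.056·0.48946)/(-9.7222)] = 4.28·0.27330 = 1.1697 g/L.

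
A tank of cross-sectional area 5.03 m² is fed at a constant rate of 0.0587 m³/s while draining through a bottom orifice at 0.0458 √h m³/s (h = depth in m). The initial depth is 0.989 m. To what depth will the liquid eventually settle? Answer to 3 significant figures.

1.64 m

Level balance: A dh/dt = 0.0587 − 0.0458 √h. Setting dh/dt = 0:
Q_in = 0.0458 √h_ss ⇒ √h_ss = 0.0587/0.0458 = 1.2817.
h_ss = 1.2817² = 1.6427 m. (Since h₀ = 0.989 m < h_ss, the level will rise toward this value.)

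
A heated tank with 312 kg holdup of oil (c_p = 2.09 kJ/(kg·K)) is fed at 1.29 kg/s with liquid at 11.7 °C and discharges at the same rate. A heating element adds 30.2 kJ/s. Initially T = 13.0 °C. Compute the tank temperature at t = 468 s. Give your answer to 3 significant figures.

M c_p dT/dt = ṁ c_p (T_in − T) + Q̇.
Rearrange: dT/dt = (T_ss − T)/τ with τ = M/ṁ = 241.86 s and T_ss = T_in + Q̇/(ṁ c_p) = 22.901 °C.
Integrating: T(t) = T_ss + (T₀ − T_ss) e^(−t/τ).
T(468) = 22.901 + (-9.9014)·e^(−468/241.86) = 22.901 + (-9.9014)·0.14442 = 21.471 °C.

21.5 °C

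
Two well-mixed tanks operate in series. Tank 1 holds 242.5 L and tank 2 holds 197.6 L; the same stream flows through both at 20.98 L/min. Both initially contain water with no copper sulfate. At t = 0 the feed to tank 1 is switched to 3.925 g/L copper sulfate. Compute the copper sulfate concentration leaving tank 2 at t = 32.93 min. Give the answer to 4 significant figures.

3.221 g/L

Time constants: τᵢ = Vᵢ/Q for each well-mixed tank.
τ₁ = 242.5/20.98 = 11.5586 min; τ₂ = 197.6/20.98 = 9.41849 min.
Solving the cascade with C₁(0)=C₂(0)=0 gives C₂(t) = C_in[1 − (τ₁ e^(−t/τ₁) − τ₂ e^(−t/τ₂))/(τ₁ − τ₂)].
At t = 32.93: e^(−t/τ₁) = 0.0579048, e^(−t/τ₂) = 0.0303089.
C₂ = 3.925·[1 − (11.5586·0.0579048 − 9.41849·0.0303089)/(2.14013)] = 3.925·0.820649 = 3.22105 g/L.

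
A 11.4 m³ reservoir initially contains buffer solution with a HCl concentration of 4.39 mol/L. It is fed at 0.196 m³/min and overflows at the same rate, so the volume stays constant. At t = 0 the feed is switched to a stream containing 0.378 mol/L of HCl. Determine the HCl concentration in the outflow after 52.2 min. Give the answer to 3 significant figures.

Species balance on the tank: V dC/dt = Q(C_in − C).
Rewrite as dC/dt + C/τ = C_in/τ, τ = V/Q = 58.163 min.
Solution: C(t) = C_in + (C₀ − C_in) e^(−t/τ).
C(52.2) = 0.378 + (4.39 − 0.378)·e^(−52.2/58.163) = 0.378 + (4.0120)·0.40760 = 2.0133 mol/L.

2.01 mol/L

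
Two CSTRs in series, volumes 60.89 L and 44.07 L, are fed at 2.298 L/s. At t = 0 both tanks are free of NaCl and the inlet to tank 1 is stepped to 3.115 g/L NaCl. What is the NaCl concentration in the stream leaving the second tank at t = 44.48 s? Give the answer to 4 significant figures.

Species balance on tank i: dCᵢ/dt = (Cᵢ₋₁ − Cᵢ)/τᵢ with τᵢ = Vᵢ/Q.
τ₁ = 60.89/2.298 = 26.4970 s; τ₂ = 44.07/2.298 = 19.1775 s.
Solving the cascade with C₁(0)=C₂(0)=0 gives C₂(t) = C_in[1 − (τ₁ e^(−t/τ₁) − τ₂ e^(−t/τ₂))/(τ₁ − τ₂)].
At t = 44.48: e^(−t/τ₁) = 0.186619, e^(−t/τ₂) = 0.0983346.
C₂ = 3.115·[1 − (26.4970·0.186619 − 19.1775·0.0983346)/(7.31941)] = 3.115·0.582066 = 1.81313 g/L.

1.813 g/L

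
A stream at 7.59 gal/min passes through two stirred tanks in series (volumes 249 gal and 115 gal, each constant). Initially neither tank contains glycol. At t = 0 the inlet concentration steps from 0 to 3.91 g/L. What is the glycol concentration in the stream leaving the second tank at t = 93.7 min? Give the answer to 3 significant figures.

Each tank obeys Vᵢ dCᵢ/dt = Q(Cᵢ₋₁ − Cᵢ), so τᵢ = Vᵢ/Q.
τ₁ = 249/7.59 = 32.806 min; τ₂ = 115/7.59 = 15.152 min.
Solving the cascade with C₁(0)=C₂(0)=0 gives C₂(t) = C_in[1 − (τ₁ e^(−t/τ₁) − τ₂ e^(−t/τ₂))/(τ₁ − τ₂)].
At t = 93.7: e^(−t/τ₁) = 0.057489, e^(−t/τ₂) = 0.0020618.
C₂ = 3.91·[1 − (32.806·0.057489 − 15.152·0.0020618)/(17.655)] = 3.91·0.89494 = 3.4992 g/L.

3.50 g/L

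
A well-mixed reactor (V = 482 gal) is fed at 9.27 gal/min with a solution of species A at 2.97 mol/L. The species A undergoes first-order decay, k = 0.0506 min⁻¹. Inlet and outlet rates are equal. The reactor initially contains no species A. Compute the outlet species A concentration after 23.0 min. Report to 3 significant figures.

Accumulation = in − out − consumed: V dC/dt = Q C_in − Q C − k V C.
dC/dt = (Q/V) C_in − (Q/V + k) C; effective rate a = Q/V + k = 0.019232 + 0.0506 = 0.069832 min⁻¹.
C_ss = Q C_in/(Q + kV) = 0.81796 mol/L; C(t) = C_ss + (C₀ − C_ss) e^(−a t).
C(23.0) = 0.81796 + (-0.81796)·e^(−0.069832·23.0) = 0.81796 + (-0.81796)·0.20066 = 0.65383 mol/L.

0.654 mol/L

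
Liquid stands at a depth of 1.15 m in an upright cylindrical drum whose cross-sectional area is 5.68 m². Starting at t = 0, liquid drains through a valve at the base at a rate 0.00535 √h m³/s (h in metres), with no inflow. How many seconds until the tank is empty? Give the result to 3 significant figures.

With no inflow, A dh/dt = −0.00535 √h.
This is separable: 2 d(√h)/dt = −0.00535/A, so √h = √h₀ − (0.00535/(2A)) t.
Set h = 0: 2√h₀ = (0.00535/A) t_empty ⇒ t_empty = 2A√h₀/0.00535.
t_empty = 2·5.68·√1.15/0.00535 = 11.360·1.0724/0.00535 = 2277.1 s.

2280 s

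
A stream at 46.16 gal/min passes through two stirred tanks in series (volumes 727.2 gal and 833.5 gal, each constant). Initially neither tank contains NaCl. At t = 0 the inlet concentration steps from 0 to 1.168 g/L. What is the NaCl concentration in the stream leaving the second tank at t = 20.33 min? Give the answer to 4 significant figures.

Species balance on tank i: dCᵢ/dt = (Cᵢ₋₁ − Cᵢ)/τᵢ with τᵢ = Vᵢ/Q.
τ₁ = 727.2/46.16 = 15.7539 min; τ₂ = 833.5/46.16 = 18.0568 min.
Solving the cascade with C₁(0)=C₂(0)=0 gives C₂(t) = C_in[1 − (τ₁ e^(−t/τ₁) − τ₂ e^(−t/τ₂))/(τ₁ − τ₂)].
At t = 20.33: e^(−t/τ₁) = 0.275140, e^(−t/τ₂) = 0.324362.
C₂ = 1.168·[1 − (15.7539·0.275140 − 18.0568·0.324362)/(-2.30286)] = 1.168·0.338909 = 0.395846 g/L.

0.3958 g/L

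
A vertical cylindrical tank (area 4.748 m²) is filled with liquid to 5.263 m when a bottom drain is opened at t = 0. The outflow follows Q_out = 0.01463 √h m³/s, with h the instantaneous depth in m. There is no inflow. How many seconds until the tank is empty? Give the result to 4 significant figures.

Accumulation of liquid (constant cross-section A): A dh/dt = −0.01463 √h.
∫ h^(−1/2) dh = −(0.01463/A) ∫ dt, giving 2√h = 2√h₀ − (0.01463/A) t.
Tank is empty when √h = 0: t_empty = 2A√h₀/0.01463.
t_empty = 2·4.748·√5.263/0.01463 = 9.49600·2.29412/0.01463 = 1489.06 s.

1489 s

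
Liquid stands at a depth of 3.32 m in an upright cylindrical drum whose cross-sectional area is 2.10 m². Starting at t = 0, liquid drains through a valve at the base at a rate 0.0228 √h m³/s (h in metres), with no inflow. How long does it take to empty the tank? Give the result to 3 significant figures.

With no inflow, A dh/dt = −0.0228 √h.
∫ h^(−1/2) dh = −(0.0228/A) ∫ dt, giving 2√h = 2√h₀ − (0.0228/A) t.
Set h = 0: 2√h₀ = (0.0228/A) t_empty ⇒ t_empty = 2A√h₀/0.0228.
t_empty = 2·2.10·√3.32/0.0228 = 4.2000·1.8221/0.0228 = 335.65 s.

336 s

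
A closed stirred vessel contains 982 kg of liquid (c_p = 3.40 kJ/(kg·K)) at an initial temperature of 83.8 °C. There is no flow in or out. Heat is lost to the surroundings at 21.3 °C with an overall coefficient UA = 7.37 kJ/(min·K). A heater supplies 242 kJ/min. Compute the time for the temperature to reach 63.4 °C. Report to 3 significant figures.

527 min

M c_p dT/dt = −UA(T − T_amb) + Q̇.
τ = M c_p/UA = 453.03 min; T_ss = T_amb + Q̇/UA = 21.3 + 242/7.37 = 54.136 °C.
T(t) = T_ss + (T₀ − T_ss)e^(−t/τ); set T = 63.4:
t = −τ ln[(T − T_ss)/(T₀ − T_ss)] = −453.03 · ln(0.31230) = 527.22 min.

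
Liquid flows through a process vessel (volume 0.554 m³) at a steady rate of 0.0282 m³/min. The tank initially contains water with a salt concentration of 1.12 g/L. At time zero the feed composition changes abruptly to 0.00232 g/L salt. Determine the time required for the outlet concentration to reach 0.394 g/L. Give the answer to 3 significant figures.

20.6 min

Species balance: V dC/dt = Q(C_in − C) ⇒ τ = V/Q = 19.645 min.
C(t) = C_in + (C₀ − C_in) e^(−t/τ). Set C = 0.394 and solve for t:
e^(−t/τ) = (C − C_in)/(C₀ − C_in) = (0.394 − 0.00232)/(1.12 − 0.00232) = 0.35044
t = −τ ln(…) = 19.645 × 1.0486 = 20.599 min.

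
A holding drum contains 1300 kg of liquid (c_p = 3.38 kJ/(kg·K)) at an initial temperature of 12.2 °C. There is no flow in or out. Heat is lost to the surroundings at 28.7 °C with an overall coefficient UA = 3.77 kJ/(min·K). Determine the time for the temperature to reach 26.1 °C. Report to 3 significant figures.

Lumped-capacitance energy balance: M c_p dT/dt = UA(T_amb − T).
τ = M c_p/UA = 1165.5 min; T_ss = T_amb = 28.700 °C.
T(t) = T_ss + (T₀ − T_ss)e^(−t/τ); set T = 26.1:
t = −τ ln[(T − T_ss)/(T₀ − T_ss)] = −1165.5 · ln(0.15758) = 2153.7 min.

2150 min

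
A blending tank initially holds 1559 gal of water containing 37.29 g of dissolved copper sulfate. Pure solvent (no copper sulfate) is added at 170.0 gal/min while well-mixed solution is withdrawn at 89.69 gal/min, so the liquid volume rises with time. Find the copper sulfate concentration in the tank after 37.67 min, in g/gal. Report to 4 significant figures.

Let m(t) be the amount of copper sulfate. Volume: V(t) = V₀ + (Q_in − Q_out) t = 1559 + 80.3100 t; V(37.67) = 4584.28 gal.
Species balance (pure solvent in): dm/dt = −Q_out · m/V(t).
Separate: dm/m = −Q_out dt/V(t) ⇒ ln(m/m₀) = −(Q_out/(Q_in−Q_out)) ln(V/V₀).
m = m₀ (V₀/V)^(Q_out/(Q_in−Q_out)) = 37.29 × (1559/4584.28)^(1.11680) = 11.1804 g.
C = m/V = 11.1804/4584.28 = 0.00243885 g/gal.

0.002439 g/gal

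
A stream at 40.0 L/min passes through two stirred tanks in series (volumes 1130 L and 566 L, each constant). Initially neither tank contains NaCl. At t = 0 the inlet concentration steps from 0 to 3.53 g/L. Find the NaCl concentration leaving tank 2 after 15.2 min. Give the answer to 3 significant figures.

Each tank obeys Vᵢ dCᵢ/dt = Q(Cᵢ₋₁ − Cᵢ), so τᵢ = Vᵢ/Q.
τ₁ = 1130/40.0 = 28.250 min; τ₂ = 566/40.0 = 14.150 min.
Tank 1: C₁ = C_in(1 − e^(−t/τ₁)). Tank 2 (τ₁ ≠ τ₂): C₂ = C_in[1 − (τ₁ e^(−t/τ₁) − τ₂ e^(−t/τ₂))/(τ₁ − τ₂)].
At t = 15.2: e^(−t/τ₁) = 0.58388, e^(−t/τ₂) = 0.34157.
C₂ = 3.53·[1 − (28.250·0.58388 − 14.150·0.34157)/(14.100)] = 3.53·0.17294 = 0.61049 g/L.

0.610 g/L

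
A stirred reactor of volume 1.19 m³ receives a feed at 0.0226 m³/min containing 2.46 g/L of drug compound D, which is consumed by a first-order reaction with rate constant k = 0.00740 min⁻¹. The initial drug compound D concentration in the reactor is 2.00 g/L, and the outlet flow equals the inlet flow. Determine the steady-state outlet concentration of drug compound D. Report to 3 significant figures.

1.77 g/L

Species balance: V dC/dt = Q C_in − Q C − k V C.
Steady state (dC/dt = 0): C_ss = Q C_in/(Q + kV) = C_in/(1 + kV/Q).
C_ss = 0.0226·2.46/(0.0226 + 0.00740·1.19) = 0.055596/0.031406 = 1.7702 g/L.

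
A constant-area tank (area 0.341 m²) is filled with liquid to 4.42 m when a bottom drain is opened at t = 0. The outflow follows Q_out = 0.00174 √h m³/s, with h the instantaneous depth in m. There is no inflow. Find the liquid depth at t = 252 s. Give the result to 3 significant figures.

A dh/dt = −Q_out = −0.00174 √h.
∫ h^(−1/2) dh = −(0.00174/A) ∫ dt, giving 2√h = 2√h₀ − (0.00174/A) t.
√h = √4.42 − 0.00174·252/(2·0.341) = 2.1024 − 0.64293 = 1.4594.
h = 1.4594² = 2.1300 m.

2.13 m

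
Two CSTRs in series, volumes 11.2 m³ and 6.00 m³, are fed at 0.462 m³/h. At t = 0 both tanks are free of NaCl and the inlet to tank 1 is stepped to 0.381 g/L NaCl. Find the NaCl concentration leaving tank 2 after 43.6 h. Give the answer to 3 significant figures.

0.260 g/L

Each tank obeys Vᵢ dCᵢ/dt = Q(Cᵢ₋₁ − Cᵢ), so τᵢ = Vᵢ/Q.
τ₁ = 11.2/0.462 = 24.242 h; τ₂ = 6.00/0.462 = 12.987 h.
Solving the cascade with C₁(0)=C₂(0)=0 gives C₂(t) = C_in[1 − (τ₁ e^(−t/τ₁) − τ₂ e^(−t/τ₂))/(τ₁ − τ₂)].
At t = 43.6: e^(−t/τ₁) = 0.16555, e^(−t/τ₂) = 0.034833.
C₂ = 0.381·[1 − (24.242·0.16555 − 12.987·0.034833)/(11.255)] = 0.381·0.68363 = 0.26046 g/L.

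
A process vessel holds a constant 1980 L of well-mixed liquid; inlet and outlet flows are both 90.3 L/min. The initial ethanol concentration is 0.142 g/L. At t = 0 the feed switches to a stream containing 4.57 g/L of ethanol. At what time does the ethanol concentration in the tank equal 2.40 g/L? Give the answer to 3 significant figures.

15.6 min

Species balance on the tank: V dC/dt = Q(C_in − C), so τ = V/Q = 21.927 min.
C(t) = C_in + (C₀ − C_in) e^(−t/τ). Set C = 2.40 and solve for t:
e^(−t/τ) = (C − C_in)/(C₀ − C_in) = (2.40 − 4.57)/(0.142 − 4.57) = 0.49006
t = −τ ln(…) = 21.927 × 0.71322 = 15.639 min.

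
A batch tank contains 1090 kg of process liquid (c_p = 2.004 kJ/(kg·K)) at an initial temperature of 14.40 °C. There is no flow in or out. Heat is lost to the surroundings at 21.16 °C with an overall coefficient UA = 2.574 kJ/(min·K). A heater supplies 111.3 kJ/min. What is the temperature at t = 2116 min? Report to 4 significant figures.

60.27 °C

M c_p dT/dt = −UA(T − T_amb) + Q̇.
dT/dt = (T_ss − T)/τ with T_ss = T_amb + Q̇/UA = 21.16 + 111.3/2.574 = 64.4001 °C, τ = M c_p/UA = 1090·2.004/2.574 = 848.625 min.
Integrating: T(t) = T_ss + (T₀ − T_ss) e^(−t/τ).
T(2116) = 64.4001 + (-50.0001)·0.0826247 = 60.2688 °C.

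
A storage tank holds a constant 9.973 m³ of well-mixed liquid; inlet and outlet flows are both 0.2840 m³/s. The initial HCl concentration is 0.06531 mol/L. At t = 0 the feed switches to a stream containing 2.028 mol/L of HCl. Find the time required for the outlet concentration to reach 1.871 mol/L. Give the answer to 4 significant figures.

Mass balance on the solute (V constant): V dC/dt = Q(C_in − C), so τ = V/Q = 35.1162 s.
C(t) = C_in + (C₀ − C_in) e^(−t/τ). Set C = 1.871 and solve for t:
e^(−t/τ) = (C − C_in)/(C₀ − C_in) = (1.871 − 2.028)/(0.06531 − 2.028) = 0.0799923
t = −τ ln(…) = 35.1162 × 2.52583 = 88.6974 s.

88.70 s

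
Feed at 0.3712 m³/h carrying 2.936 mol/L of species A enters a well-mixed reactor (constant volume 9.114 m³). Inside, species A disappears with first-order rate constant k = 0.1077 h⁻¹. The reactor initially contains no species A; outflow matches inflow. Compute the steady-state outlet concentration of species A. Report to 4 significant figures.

0.8056 mol/L

V dC/dt = Q(C_in − C) − k V C.
At steady state: 0 = Q C_in − (Q + kV) C_ss, so C_ss = Q C_in/(Q + kV).
C_ss = 0.3712·2.936/(0.3712 + 0.1077·9.114) = 1.08984/1.35278 = 0.805634 mol/L.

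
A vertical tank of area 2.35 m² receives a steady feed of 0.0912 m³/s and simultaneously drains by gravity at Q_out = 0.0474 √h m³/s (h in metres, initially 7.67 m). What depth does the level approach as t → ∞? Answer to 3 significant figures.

3.70 m

Volume balance on the tank: A dh/dt = Q_in − 0.0474 √h. At steady state dh/dt = 0:
Q_in = 0.0474 √h_ss ⇒ √h_ss = 0.0912/0.0474 = 1.9241.
h_ss = 1.9241² = 3.7020 m. (Since h₀ = 7.67 m > h_ss, the level will fall toward this value.)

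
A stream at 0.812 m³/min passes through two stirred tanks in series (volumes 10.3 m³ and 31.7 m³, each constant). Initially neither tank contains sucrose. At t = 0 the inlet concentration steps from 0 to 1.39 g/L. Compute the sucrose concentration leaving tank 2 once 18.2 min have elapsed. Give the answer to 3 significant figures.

Time constants: τᵢ = Vᵢ/Q for each well-mixed tank.
τ₁ = 10.3/0.812 = 12.685 min; τ₂ = 31.7/0.812 = 39.039 min.
Tank 1: C₁ = C_in(1 − e^(−t/τ₁)). Tank 2 (τ₁ ≠ τ₂): C₂ = C_in[1 − (τ₁ e^(−t/τ₁) − τ₂ e^(−t/τ₂))/(τ₁ − τ₂)].
At t = 18.2: e^(−t/τ₁) = 0.23816, e^(−t/τ₂) = 0.62738.
C₂ = 1.39·[1 − (12.685·0.23816 − 39.039·0.62738)/(-26.355)] = 1.39·0.18528 = 0.25754 g/L.

0.258 g/L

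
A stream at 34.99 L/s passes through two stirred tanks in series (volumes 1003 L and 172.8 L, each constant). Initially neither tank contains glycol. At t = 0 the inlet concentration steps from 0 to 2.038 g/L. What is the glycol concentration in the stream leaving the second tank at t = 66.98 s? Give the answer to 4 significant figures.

Each tank obeys Vᵢ dCᵢ/dt = Q(Cᵢ₋₁ − Cᵢ), so τᵢ = Vᵢ/Q.
τ₁ = 1003/34.99 = 28.6653 s; τ₂ = 172.8/34.99 = 4.93855 s.
Solving the cascade with C₁(0)=C₂(0)=0 gives C₂(t) = C_in[1 − (τ₁ e^(−t/τ₁) − τ₂ e^(−t/τ₂))/(τ₁ − τ₂)].
At t = 66.98: e^(−t/τ₁) = 0.0966537, e^(−t/τ₂) = 1.28767e-06.
C₂ = 2.038·[1 − (28.6653·0.0966537 − 4.93855·1.28767e-06)/(23.7268)] = 2.038·0.883229 = 1.80002 g/L.

1.800 g/L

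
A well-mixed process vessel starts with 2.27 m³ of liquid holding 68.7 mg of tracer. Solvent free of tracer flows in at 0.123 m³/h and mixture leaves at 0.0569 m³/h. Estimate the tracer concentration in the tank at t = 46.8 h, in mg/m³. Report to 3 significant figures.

Total volume: dV/dt = Q_in − Q_out = 0.066100 m³/h, so V(t) = 2.27 + 0.066100 t and V(46.8) = 5.3635 m³.
No tracer enters, so dm/dt = −Q_out · (m/V).
dm/m = −Q_out dt/(V₀ + 0.066100 t); integrating gives ln(m/m₀) = −(Q_out/(Q_in−Q_out)) ln(V/V₀).
m = m₀ (V₀/V)^(Q_out/(Q_in−Q_out)) = 68.7 × (2.27/5.3635)^(0.86082) = 32.773 mg.
C = m/V = 32.773/5.3635 = 6.1103 mg/m³.

6.11 mg/m³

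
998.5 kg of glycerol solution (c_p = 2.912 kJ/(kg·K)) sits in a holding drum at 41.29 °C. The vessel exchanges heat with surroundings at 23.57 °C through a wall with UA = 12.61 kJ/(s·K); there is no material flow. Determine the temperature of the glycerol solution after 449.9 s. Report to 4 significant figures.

26.09 °C

Unsteady energy balance on the tank contents: M c_p dT/dt = −UA(T − T_amb).
dT/dt = (T_ss − T)/τ with T_ss = T_amb = 23.5700 °C, τ = M c_p/UA = 998.5·2.912/12.61 = 230.581 s.
Solution: T(t) = T_ss + (T₀ − T_ss) e^(−t/τ).
T(449.9) = 23.5700 + (17.7200)·0.142110 = 26.0882 °C.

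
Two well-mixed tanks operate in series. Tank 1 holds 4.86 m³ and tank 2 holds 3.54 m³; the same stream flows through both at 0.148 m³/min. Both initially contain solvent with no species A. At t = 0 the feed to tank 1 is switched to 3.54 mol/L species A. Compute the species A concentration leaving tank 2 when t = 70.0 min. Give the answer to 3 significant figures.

2.50 mol/L

Each tank obeys Vᵢ dCᵢ/dt = Q(Cᵢ₋₁ − Cᵢ), so τᵢ = Vᵢ/Q.
τ₁ = 4.86/0.148 = 32.838 min; τ₂ = 3.54/0.148 = 23.919 min.
Tank 1: C₁ = C_in(1 − e^(−t/τ₁)). Tank 2 (τ₁ ≠ τ₂): C₂ = C_in[1 − (τ₁ e^(−t/τ₁) − τ₂ e^(−t/τ₂))/(τ₁ − τ₂)].
At t = 70.0: e^(−t/τ₁) = 0.11864, e^(−t/τ₂) = 0.053581.
C₂ = 3.54·[1 − (32.838·0.11864 − 23.919·0.053581)/(8.9189)] = 3.54·0.70690 = 2.5024 mol/L.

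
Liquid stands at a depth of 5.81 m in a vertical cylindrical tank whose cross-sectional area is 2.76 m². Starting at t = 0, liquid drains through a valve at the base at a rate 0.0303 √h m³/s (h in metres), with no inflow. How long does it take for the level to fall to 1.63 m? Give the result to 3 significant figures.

With no inflow, A dh/dt = −0.0303 √h.
This is separable: 2 d(√h)/dt = −0.0303/A, so √h = √h₀ − (0.0303/(2A)) t.
t = 2A(√h₀ − √h)/0.0303 = 2·2.76·(√5.81 − √1.63)/0.0303
  = 5.5200 × (2.4104 − 1.2767) / 0.0303 = 206.53 s.

207 s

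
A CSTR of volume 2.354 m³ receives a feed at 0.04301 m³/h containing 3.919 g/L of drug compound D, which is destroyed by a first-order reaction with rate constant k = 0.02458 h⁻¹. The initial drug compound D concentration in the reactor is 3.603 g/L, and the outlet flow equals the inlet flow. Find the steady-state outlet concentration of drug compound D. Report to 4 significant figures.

Species balance: V dC/dt = Q C_in − Q C − k V C.
Steady state (dC/dt = 0): C_ss = Q C_in/(Q + kV) = C_in/(1 + kV/Q).
C_ss = 0.04301·3.919/(0.04301 + 0.02458·2.354) = 0.168556/0.100871 = 1.67100 g/L.

1.671 g/L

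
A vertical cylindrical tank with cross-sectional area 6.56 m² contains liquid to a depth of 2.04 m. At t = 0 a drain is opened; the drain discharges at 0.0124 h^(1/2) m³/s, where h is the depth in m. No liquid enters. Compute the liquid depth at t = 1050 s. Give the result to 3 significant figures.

A dh/dt = −Q_out = −0.0124 √h.
This is separable: 2 d(√h)/dt = −0.0124/A, so √h = √h₀ − (0.0124/(2A)) t.
√h = √2.04 − 0.0124·1050/(2·6.56) = 1.4283 − 0.99238 = 0.43591.
h = 0.43591² = 0.19002 m.

0.190 m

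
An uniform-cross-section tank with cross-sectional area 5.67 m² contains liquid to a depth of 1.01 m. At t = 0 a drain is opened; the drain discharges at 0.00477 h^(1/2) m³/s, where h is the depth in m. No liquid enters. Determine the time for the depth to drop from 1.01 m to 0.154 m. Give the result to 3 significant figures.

1460 s

With no inflow, A dh/dt = −0.00477 √h.
∫ h^(−1/2) dh = −(0.00477/A) ∫ dt, giving 2√h = 2√h₀ − (0.00477/A) t.
t = 2A(√h₀ − √h)/0.00477 = 2·5.67·(√1.01 − √0.154)/0.00477
  = 11.340 × (1.0050 − 0.39243) / 0.00477 = 1456.3 s.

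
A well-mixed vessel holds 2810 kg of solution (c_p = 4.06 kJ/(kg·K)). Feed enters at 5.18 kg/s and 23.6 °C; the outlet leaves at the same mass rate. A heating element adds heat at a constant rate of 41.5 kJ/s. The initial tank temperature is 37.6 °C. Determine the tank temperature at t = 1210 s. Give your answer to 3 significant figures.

26.9 °C

M c_p dT/dt = ṁ c_p (T_in − T) + Q̇.
τ = M/ṁ = 542.47 s; T_ss = T_in + Q̇/(ṁ c_p) = 23.6 + 41.5/(5.18·4.06) = 25.573 °C.
T approaches T_ss exponentially: T(t) = T_ss + (T₀ − T_ss) e^(−t/τ).
T(1210) = 25.573 + (12.027)·e^(−1210/542.47) = 25.573 + (12.027)·0.10747 = 26.866 °C.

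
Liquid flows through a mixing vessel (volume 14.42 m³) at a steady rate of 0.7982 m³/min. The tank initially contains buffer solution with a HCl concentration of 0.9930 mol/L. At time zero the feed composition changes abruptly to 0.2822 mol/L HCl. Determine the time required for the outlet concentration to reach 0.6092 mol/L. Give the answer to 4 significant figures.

Species balance: V dC/dt = Q(C_in − C) ⇒ τ = V/Q = 18.0656 min.
C(t) = C_in + (C₀ − C_in) e^(−t/τ). Set C = 0.6092 and solve for t:
e^(−t/τ) = (C − C_in)/(C₀ − C_in) = (0.6092 − 0.2822)/(0.9930 − 0.2822) = 0.460045
t = −τ ln(…) = 18.0656 × 0.776431 = 14.0267 min.

14.03 min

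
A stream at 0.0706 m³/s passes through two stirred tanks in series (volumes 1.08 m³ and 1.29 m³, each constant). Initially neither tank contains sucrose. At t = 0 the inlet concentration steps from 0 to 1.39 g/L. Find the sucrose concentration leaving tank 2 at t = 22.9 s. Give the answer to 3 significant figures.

Species balance on tank i: dCᵢ/dt = (Cᵢ₋₁ − Cᵢ)/τᵢ with τᵢ = Vᵢ/Q.
τ₁ = 1.08/0.0706 = 15.297 s; τ₂ = 1.29/0.0706 = 18.272 s.
Solving the cascade with C₁(0)=C₂(0)=0 gives C₂(t) = C_in[1 − (τ₁ e^(−t/τ₁) − τ₂ e^(−t/τ₂))/(τ₁ − τ₂)].
At t = 22.9: e^(−t/τ₁) = 0.22380, e^(−t/τ₂) = 0.28556.
C₂ = 1.39·[1 − (15.297·0.22380 − 18.272·0.28556)/(-2.9745)] = 1.39·0.39681 = 0.55157 g/L.

0.552 g/L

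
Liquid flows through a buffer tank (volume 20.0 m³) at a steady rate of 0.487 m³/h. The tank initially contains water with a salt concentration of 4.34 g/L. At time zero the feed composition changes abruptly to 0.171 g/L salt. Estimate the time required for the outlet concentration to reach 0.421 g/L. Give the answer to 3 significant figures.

116 h

Mass balance on the solute (V constant): V dC/dt = Q(C_in − C), so τ = V/Q = 41.068 h.
C(t) = C_in + (C₀ − C_in) e^(−t/τ). Set C = 0.421 and solve for t:
e^(−t/τ) = (C − C_in)/(C₀ − C_in) = (0.421 − 0.171)/(4.34 − 0.171) = 0.059966
t = −τ ln(…) = 41.068 × 2.8140 = 115.56 h.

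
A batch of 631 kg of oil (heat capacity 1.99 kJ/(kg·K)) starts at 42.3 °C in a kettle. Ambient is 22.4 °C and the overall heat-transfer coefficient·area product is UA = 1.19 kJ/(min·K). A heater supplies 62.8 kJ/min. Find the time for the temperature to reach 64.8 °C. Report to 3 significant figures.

Lumped-capacitance energy balance: M c_p dT/dt = UA(T_amb − T) + Q̇.
τ = M c_p/UA = 1055.2 min; T_ss = T_amb + Q̇/UA = 22.4 + 62.8/1.19 = 75.173 °C.
T(t) = T_ss + (T₀ − T_ss)e^(−t/τ); set T = 64.8:
t = −τ ln[(T − T_ss)/(T₀ − T_ss)] = −1055.2 · ln(0.31555) = 1217.1 min.

1220 min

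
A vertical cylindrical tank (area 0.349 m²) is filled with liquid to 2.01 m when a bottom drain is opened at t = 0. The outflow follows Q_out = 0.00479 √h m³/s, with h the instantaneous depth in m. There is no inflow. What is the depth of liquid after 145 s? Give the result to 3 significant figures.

0.179 m

A dh/dt = −Q_out = −0.00479 √h.
∫ h^(−1/2) dh = −(0.00479/A) ∫ dt, giving 2√h = 2√h₀ − (0.00479/A) t.
√h = √2.01 − 0.00479·145/(2·0.349) = 1.4177 − 0.99506 = 0.42269.
h = 0.42269² = 0.17866 m.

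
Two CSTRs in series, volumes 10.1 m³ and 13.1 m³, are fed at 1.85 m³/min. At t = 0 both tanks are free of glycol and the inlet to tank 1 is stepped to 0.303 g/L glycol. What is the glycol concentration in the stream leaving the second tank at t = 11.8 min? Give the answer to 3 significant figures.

0.171 g/L

Time constants: τᵢ = Vᵢ/Q for each well-mixed tank.
τ₁ = 10.1/1.85 = 5.4595 min; τ₂ = 13.1/1.85 = 7.0811 min.
Solving the cascade with C₁(0)=C₂(0)=0 gives C₂(t) = C_in[1 − (τ₁ e^(−t/τ₁) − τ₂ e^(−t/τ₂))/(τ₁ − τ₂)].
At t = 11.8: e^(−t/τ₁) = 0.11517, e^(−t/τ₂) = 0.18892.
C₂ = 0.303·[1 − (5.4595·0.11517 − 7.0811·0.18892)/(-1.6216)] = 0.303·0.56276 = 0.17052 g/L.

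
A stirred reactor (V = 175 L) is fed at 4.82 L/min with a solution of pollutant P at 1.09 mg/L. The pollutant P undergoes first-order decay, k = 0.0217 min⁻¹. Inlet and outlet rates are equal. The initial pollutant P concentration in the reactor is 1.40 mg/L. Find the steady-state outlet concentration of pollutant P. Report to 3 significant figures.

0.610 mg/L

Accumulation = in − out − consumed: V dC/dt = Q C_in − Q C − k V C.
Steady state (dC/dt = 0): C_ss = Q C_in/(Q + kV) = C_in/(1 + kV/Q).
C_ss = 4.82·1.09/(4.82 + 0.0217·175) = 5.2538/8.6175 = 0.60967 mg/L.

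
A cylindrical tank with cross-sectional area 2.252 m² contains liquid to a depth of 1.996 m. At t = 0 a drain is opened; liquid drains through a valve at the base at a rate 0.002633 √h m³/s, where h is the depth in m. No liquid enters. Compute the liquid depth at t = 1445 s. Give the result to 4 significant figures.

0.3227 m

Accumulation of liquid (constant cross-section A): A dh/dt = −0.002633 √h.
This is separable: 2 d(√h)/dt = −0.002633/A, so √h = √h₀ − (0.002633/(2A)) t.
√h = √1.996 − 0.002633·1445/(2·2.252) = 1.41280 − 0.844735 = 0.568064.
h = 0.568064² = 0.322697 m.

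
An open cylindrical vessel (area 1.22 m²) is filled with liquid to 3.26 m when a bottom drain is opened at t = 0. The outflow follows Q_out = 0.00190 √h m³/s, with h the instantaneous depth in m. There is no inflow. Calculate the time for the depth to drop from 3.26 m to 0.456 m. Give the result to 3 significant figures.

1450 s

With no inflow, A dh/dt = −0.00190 √h.
∫ h^(−1/2) dh = −(0.00190/A) ∫ dt, giving 2√h = 2√h₀ − (0.00190/A) t.
t = 2A(√h₀ − √h)/0.00190 = 2·1.22·(√3.26 − √0.456)/0.00190
  = 2.4400 × (1.8055 − 0.67528) / 0.00190 = 1451.5 s.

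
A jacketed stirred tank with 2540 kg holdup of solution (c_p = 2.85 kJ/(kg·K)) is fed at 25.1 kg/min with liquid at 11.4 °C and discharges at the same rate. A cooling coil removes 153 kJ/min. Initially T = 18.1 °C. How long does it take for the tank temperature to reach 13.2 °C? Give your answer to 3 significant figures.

M c_p dT/dt = ṁ c_p (T_in − T) − Q̇.
τ = M/ṁ = 101.20 min; T_ss = T_in − Q̇/(ṁ c_p) = 9.2612 °C.
T(t) = T_ss + (T₀ − T_ss) e^(−t/τ). Set T = 13.2:
e^(−t/τ) = (13.2 − 9.2612)/(18.1 − 9.2612) = 0.44563
t = −101.20 · ln(0.44563) = 81.793 min.

81.8 min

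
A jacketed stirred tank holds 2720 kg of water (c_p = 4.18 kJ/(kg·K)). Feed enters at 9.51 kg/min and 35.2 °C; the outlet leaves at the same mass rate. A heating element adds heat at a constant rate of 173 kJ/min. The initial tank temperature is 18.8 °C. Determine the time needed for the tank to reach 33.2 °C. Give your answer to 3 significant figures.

339 min

Unsteady energy balance on the tank contents: M c_p dT/dt = ṁ c_p (T_in − T) + 173.
τ = M/ṁ = 286.01 min; T_ss = T_in + Q̇/(ṁ c_p) = 39.552 °C.
T(t) = T_ss + (T₀ − T_ss) e^(−t/τ). Set T = 33.2:
e^(−t/τ) = (33.2 − 39.552)/(18.8 − 39.552) = 0.30609
t = −286.01 · ln(0.30609) = 338.60 min.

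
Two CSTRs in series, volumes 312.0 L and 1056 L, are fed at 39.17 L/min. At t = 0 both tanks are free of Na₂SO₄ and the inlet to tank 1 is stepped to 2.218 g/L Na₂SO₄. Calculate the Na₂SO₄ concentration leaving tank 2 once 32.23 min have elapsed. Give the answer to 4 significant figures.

Time constants: τᵢ = Vᵢ/Q for each well-mixed tank.
τ₁ = 312.0/39.17 = 7.96528 min; τ₂ = 1056/39.17 = 26.9594 min.
Tank 1: C₁ = C_in(1 − e^(−t/τ₁)). Tank 2 (τ₁ ≠ τ₂): C₂ = C_in[1 − (τ₁ e^(−t/τ₁) − τ₂ e^(−t/τ₂))/(τ₁ − τ₂)].
At t = 32.23: e^(−t/τ₁) = 0.0174868, e^(−t/τ₂) = 0.302552.
C₂ = 2.218·[1 − (7.96528·0.0174868 − 26.9594·0.302552)/(-18.9941)] = 2.218·0.577904 = 1.28179 g/L.

1.282 g/L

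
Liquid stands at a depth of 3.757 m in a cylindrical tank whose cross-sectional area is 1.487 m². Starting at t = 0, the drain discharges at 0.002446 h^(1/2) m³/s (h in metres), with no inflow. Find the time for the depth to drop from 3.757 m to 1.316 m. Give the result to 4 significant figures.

961.9 s

A dh/dt = −Q_out = −0.002446 √h.
∫ h^(−1/2) dh = −(0.002446/A) ∫ dt, giving 2√h = 2√h₀ − (0.002446/A) t.
t = 2A(√h₀ − √h)/0.002446 = 2·1.487·(√3.757 − √1.316)/0.002446
  = 2.97400 × (1.93830 − 1.14717) / 0.002446 = 961.903 s.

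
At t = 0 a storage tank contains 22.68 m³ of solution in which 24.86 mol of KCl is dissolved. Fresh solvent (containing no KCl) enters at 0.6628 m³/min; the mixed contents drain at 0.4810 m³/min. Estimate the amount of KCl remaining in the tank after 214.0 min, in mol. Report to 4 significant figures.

Let m(t) be the amount of KCl. Volume: V(t) = V₀ + (Q_in − Q_out) t = 22.68 + 0.181800 t; V(214.0) = 61.5852 m³.
No KCl enters, so dm/dt = −Q_out · (m/V).
Separate: dm/m = −Q_out dt/V(t) ⇒ ln(m/m₀) = −(Q_out/(Q_in−Q_out)) ln(V/V₀).
m = m₀ (V₀/V)^(Q_out/(Q_in−Q_out)) = 24.86 × (22.68/61.5852)^(2.64576) = 1.76881 mol.

1.769 mol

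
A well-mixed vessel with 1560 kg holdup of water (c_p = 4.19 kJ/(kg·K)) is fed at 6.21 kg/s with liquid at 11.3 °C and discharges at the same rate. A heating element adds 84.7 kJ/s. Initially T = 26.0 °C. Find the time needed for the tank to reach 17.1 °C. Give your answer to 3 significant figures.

378 s

Heat balance on the well-mixed liquid: M c_p dT/dt = ṁ c_p (T_in − T) + 84.7.
τ = M/ṁ = 251.21 s; T_ss = T_in + Q̇/(ṁ c_p) = 14.555 °C.
T(t) = T_ss + (T₀ − T_ss) e^(−t/τ). Set T = 17.1:
e^(−t/τ) = (17.1 − 14.555)/(26.0 − 14.555) = 0.22235
t = −251.21 · ln(0.22235) = 377.69 s.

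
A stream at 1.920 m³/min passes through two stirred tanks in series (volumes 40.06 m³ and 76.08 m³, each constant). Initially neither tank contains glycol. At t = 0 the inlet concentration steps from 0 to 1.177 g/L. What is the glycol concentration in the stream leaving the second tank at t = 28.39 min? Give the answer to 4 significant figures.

0.2984 g/L

Time constants: τᵢ = Vᵢ/Q for each well-mixed tank.
τ₁ = 40.06/1.920 = 20.8646 min; τ₂ = 76.08/1.920 = 39.6250 min.
Solving the cascade with C₁(0)=C₂(0)=0 gives C₂(t) = C_in[1 − (τ₁ e^(−t/τ₁) − τ₂ e^(−t/τ₂))/(τ₁ − τ₂)].
At t = 28.39: e^(−t/τ₁) = 0.256487, e^(−t/τ₂) = 0.488475.
C₂ = 1.177·[1 − (20.8646·0.256487 − 39.6250·0.488475)/(-18.7604)] = 1.177·0.253517 = 0.298389 g/L.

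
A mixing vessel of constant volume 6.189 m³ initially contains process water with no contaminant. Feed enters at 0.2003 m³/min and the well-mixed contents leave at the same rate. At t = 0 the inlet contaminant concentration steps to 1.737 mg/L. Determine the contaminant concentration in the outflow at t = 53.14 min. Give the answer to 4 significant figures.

1.426 mg/L

Species balance on the tank: V dC/dt = Q(C_in − C).
Time constant τ = V/Q = 6.189/0.2003 = 30.8987 min.
Solution: C(t) = C_in + (C₀ − C_in) e^(−t/τ).
C(53.14) = 1.737 + (0 − 1.737)·e^(−53.14/30.8987) = 1.737 + (-1.73700)·0.179099 = 1.42590 mg/L.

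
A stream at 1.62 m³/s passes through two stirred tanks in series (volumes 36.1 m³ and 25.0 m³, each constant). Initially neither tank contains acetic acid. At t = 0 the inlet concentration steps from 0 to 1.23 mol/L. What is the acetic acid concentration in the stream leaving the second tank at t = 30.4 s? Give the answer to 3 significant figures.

0.594 mol/L

Each tank obeys Vᵢ dCᵢ/dt = Q(Cᵢ₋₁ − Cᵢ), so τᵢ = Vᵢ/Q.
τ₁ = 36.1/1.62 = 22.284 s; τ₂ = 25.0/1.62 = 15.432 s.
Tank 1: C₁ = C_in(1 − e^(−t/τ₁)). Tank 2 (τ₁ ≠ τ₂): C₂ = C_in[1 − (τ₁ e^(−t/τ₁) − τ₂ e^(−t/τ₂))/(τ₁ − τ₂)].
At t = 30.4: e^(−t/τ₁) = 0.25558, e^(−t/τ₂) = 0.13947.
C₂ = 1.23·[1 − (22.284·0.25558 − 15.432·0.13947)/(6.8519)] = 1.23·0.48290 = 0.59397 mol/L.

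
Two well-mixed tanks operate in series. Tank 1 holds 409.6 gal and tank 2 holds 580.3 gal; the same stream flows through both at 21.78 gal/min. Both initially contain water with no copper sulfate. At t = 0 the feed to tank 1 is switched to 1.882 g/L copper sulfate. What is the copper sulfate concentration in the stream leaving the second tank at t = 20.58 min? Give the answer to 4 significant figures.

Each tank obeys Vᵢ dCᵢ/dt = Q(Cᵢ₋₁ − Cᵢ), so τᵢ = Vᵢ/Q.
τ₁ = 409.6/21.78 = 18.8062 min; τ₂ = 580.3/21.78 = 26.6437 min.
Tank 1: C₁ = C_in(1 − e^(−t/τ₁)). Tank 2 (τ₁ ≠ τ₂): C₂ = C_in[1 − (τ₁ e^(−t/τ₁) − τ₂ e^(−t/τ₂))/(τ₁ − τ₂)].
At t = 20.58: e^(−t/τ₁) = 0.334768, e^(−t/τ₂) = 0.461896.
C₂ = 1.882·[1 − (18.8062·0.334768 − 26.6437·0.461896)/(-7.83747)] = 1.882·0.233056 = 0.438611 g/L.

0.4386 g/L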